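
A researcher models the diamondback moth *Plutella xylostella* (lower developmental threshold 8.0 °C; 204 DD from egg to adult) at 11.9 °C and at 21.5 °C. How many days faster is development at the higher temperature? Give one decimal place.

At 11.9 °C: 204 / (11.9 − 8.0) = 204 / 3.9 = 52.308 d.
At 21.5 °C: 204 / (21.5 − 8.0) = 204 / 13.5 = 15.111 d.
Difference = |52.308 − 15.111| = 37.197 ≈ 37.2 days.

37.2 days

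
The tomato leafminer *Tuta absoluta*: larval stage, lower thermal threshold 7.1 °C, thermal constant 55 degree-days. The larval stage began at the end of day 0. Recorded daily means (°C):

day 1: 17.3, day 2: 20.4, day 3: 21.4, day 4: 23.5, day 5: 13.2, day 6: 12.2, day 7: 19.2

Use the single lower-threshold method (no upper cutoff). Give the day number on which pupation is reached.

day 5

Daily DD above 7.1 °C: 10.2, 13.3, 14.3, 16.4, 6.1, 5.1, 12.1.
Cumulative: 10.2, 23.5, 37.8, 54.2, 60.3, 65.4, 77.5.
The total first reaches 55 DD on day 5.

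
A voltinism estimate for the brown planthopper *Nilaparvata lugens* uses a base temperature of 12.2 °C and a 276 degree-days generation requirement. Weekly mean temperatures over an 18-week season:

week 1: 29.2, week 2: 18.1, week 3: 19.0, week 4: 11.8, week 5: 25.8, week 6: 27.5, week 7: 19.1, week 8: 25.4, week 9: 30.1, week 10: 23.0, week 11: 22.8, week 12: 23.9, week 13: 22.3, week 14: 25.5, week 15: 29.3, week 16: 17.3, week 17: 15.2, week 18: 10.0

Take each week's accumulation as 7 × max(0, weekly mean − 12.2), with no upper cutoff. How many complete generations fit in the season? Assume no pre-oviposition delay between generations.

Weekly DD (7 × max(0, T̄ − 12.2)): 119.0, 41.3, 47.6, 0.0, 95.2, 107.1, 48.3, 92.4, 125.3, 75.6, 74.2, 81.9, 70.7, 93.1, 119.7, 35.7, 21.0, 0.0.
Season total = 1248.1 DD.
Complete generations = ⌊1248.1 / 276⌋ = 4.

4 generations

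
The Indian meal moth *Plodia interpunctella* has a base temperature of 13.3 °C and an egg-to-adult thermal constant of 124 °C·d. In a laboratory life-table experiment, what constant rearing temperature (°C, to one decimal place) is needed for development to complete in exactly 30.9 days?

17.3 °C

Required daily accumulation = 124 / 30.9 = 4.013 DD/day.
T = T_base + 4.013 = 13.3 + 4.013 = 17.313 ≈ 17.3 °C.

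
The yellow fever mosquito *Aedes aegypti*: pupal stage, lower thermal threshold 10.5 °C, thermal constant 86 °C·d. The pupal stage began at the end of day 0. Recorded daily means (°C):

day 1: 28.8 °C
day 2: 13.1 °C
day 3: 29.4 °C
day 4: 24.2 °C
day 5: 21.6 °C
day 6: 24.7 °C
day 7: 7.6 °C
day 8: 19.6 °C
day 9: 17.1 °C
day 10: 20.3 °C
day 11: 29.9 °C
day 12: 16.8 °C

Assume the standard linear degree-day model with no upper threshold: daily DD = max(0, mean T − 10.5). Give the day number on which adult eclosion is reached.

day 8

Daily DD above 10.5 °C: 18.3, 2.6, 18.9, 13.7, 11.1, 14.2, 0.0, 9.1, 6.6, 9.8, 19.4, 6.3.
Cumulative: 18.3, 20.9, 39.8, 53.5, 64.6, 78.8, 78.8, 87.9, 94.5, 104.3, 123.7, 130.0.
The total first reaches 86 DD on day 8.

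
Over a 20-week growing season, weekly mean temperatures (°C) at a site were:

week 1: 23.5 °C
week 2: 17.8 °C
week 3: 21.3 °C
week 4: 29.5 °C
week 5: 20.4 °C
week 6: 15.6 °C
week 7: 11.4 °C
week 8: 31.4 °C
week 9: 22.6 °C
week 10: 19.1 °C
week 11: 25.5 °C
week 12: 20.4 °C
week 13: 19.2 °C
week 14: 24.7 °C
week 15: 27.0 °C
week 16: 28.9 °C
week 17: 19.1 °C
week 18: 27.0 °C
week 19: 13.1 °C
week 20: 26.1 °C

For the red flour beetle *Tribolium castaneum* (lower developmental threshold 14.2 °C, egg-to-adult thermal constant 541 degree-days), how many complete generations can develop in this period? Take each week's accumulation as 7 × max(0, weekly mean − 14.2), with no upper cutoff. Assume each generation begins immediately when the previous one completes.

2 generations

Weekly DD (7 × max(0, T̄ − 14.2)): 65.1, 25.2, 49.7, 107.1, 43.4, 9.8, 0.0, 120.4, 58.8, 34.3, 79.1, 43.4, 35.0, 73.5, 89.6, 102.9, 34.3, 89.6, 0.0, 83.3.
Season total = 1144.5 DD.
Complete generations = ⌊1144.5 / 541⌋ = 2.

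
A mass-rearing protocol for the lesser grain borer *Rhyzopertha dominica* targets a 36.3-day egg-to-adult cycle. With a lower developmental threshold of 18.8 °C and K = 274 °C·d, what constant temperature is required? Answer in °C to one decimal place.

26.3 °C

Required daily accumulation = 274 / 36.3 = 7.548 DD/day.
T = T_base + 7.548 = 18.8 + 7.548 = 26.348 ≈ 26.3 °C.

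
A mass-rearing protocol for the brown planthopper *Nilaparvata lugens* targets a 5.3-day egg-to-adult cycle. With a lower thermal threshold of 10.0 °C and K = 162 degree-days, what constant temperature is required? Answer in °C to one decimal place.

Required daily accumulation = 162 / 5.3 = 30.566 DD/day.
T = T_base + 30.566 = 10.0 + 30.566 = 40.566 ≈ 40.6 °C.

40.6 °C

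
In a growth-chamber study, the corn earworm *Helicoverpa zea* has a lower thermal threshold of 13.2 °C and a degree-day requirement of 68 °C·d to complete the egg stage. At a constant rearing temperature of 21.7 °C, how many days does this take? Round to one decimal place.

8.0 days

Daily accumulation = 21.7 − 13.2 = 8.5 DD/day.
Duration = 68 / 8.5 = 8.000 ≈ 8.0 days.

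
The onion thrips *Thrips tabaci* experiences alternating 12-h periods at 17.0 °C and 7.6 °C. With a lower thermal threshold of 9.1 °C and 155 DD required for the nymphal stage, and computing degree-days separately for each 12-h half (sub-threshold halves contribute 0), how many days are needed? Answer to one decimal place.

Day half: max(0, 17.0 − 9.1) × 0.5 = 7.9 × 0.5 = 3.95 DD.
Night half: max(0, 7.6 − 9.1) × 0.5 = 0.0 × 0.5 = 0.00 DD.
Per 24 h: 3.95 DD/day.
Duration = 155 / 3.95 = 39.241 ≈ 39.2 days.

39.2 days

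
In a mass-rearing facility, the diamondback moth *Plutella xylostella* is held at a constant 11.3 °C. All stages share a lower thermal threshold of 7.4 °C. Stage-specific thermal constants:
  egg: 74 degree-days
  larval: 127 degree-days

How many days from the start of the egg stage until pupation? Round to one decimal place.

Daily accumulation at 11.3 °C = 11.3 − 7.4 = 3.9 DD/day.
Total K = 74 + 127 = 201 DD.
Total duration = 201 / 3.9 = 51.538 ≈ 51.5 days.

51.5 days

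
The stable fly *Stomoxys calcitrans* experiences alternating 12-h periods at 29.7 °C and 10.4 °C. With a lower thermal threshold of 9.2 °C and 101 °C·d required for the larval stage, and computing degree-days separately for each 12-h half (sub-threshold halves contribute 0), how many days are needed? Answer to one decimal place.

Day half: max(0, 29.7 − 9.2) × 0.5 = 20.5 × 0.5 = 10.25 DD.
Night half: max(0, 10.4 − 9.2) × 0.5 = 1.2 × 0.5 = 0.60 DD.
Per 24 h: 10.85 DD/day.
Duration = 101 / 10.85 = 9.309 ≈ 9.3 days.

9.3 days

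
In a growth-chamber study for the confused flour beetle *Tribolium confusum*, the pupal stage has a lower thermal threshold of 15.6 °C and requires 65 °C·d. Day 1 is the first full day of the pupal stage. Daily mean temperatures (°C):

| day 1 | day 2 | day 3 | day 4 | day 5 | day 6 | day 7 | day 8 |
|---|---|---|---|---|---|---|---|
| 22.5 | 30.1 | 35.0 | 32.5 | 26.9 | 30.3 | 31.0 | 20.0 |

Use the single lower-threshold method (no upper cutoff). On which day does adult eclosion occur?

Daily DD above 15.6 °C: 6.9, 14.5, 19.4, 16.9, 11.3, 14.7, 15.4, 4.4.
Cumulative: 6.9, 21.4, 40.8, 57.7, 69.0, 83.7, 99.1, 103.5.
The total first reaches 65 DD on day 5.

day 5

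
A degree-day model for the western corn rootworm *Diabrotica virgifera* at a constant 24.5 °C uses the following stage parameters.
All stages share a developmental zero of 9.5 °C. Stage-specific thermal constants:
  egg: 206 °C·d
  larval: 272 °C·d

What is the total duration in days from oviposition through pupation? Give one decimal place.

Daily accumulation at 24.5 °C = 24.5 − 9.5 = 15.0 DD/day.
Total K = 206 + 272 = 478 DD.
Total duration = 478 / 15.0 = 31.867 ≈ 31.9 days.

31.9 days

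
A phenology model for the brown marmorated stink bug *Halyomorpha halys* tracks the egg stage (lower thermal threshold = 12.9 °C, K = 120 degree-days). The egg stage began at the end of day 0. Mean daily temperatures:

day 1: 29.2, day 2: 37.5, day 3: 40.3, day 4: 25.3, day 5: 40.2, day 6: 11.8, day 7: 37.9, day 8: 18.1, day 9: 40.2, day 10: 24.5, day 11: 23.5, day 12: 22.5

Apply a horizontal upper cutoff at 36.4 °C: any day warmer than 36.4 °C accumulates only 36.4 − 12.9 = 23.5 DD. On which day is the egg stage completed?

Daily DD above 12.9 °C (capped at 23.5): 16.3, 23.5, 23.5, 12.4, 23.5, 0.0, 23.5, 5.2, 23.5, 11.6, 10.6, 9.6.
Cumulative: 16.3, 39.8, 63.3, 75.7, 99.2, 99.2, 122.7, 127.9, 151.4, 163.0, 173.6, 183.2.
The total first reaches 120 DD on day 7.

day 7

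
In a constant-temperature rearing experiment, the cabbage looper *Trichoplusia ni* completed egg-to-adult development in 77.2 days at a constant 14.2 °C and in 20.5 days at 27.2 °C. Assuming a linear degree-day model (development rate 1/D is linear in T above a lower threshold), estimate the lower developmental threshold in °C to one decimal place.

9.5 °C

Equal thermal constants: D₁(T₁ − T_b) = D₂(T₂ − T_b).
77.2·(14.2 − T_b) = 20.5·(27.2 − T_b)
T_b = (77.2·14.2 − 20.5·27.2) / (77.2 − 20.5) = 538.64 / 56.7 = 9.500 °C ≈ 9.5 °C.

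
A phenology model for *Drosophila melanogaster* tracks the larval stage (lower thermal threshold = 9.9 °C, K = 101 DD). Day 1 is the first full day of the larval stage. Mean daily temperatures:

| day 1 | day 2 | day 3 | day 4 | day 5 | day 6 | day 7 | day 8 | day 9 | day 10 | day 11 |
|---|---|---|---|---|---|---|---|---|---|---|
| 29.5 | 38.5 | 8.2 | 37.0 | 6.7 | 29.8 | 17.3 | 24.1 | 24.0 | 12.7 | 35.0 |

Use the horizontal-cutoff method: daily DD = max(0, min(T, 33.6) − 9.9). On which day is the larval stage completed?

Daily DD above 9.9 °C (capped at 23.7): 19.6, 23.7, 0.0, 23.7, 0.0, 19.9, 7.4, 14.2, 14.1, 2.8, 23.7.
Cumulative: 19.6, 43.3, 43.3, 67.0, 67.0, 86.9, 94.3, 108.5, 122.6, 125.4, 149.1.
The total first reaches 101 DD on day 8.

day 8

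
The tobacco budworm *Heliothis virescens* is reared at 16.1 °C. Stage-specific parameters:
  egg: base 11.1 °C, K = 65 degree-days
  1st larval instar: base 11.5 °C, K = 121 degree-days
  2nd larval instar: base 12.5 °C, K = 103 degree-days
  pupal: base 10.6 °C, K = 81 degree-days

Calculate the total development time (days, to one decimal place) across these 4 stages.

82.6 days

egg: 65 / (16.1 − 11.1) = 65 / 5.0 = 13.000 d.
1st larval instar: 121 / (16.1 − 11.5) = 121 / 4.6 = 26.304 d.
2nd larval instar: 103 / (16.1 − 12.5) = 103 / 3.6 = 28.611 d.
pupal: 81 / (16.1 − 10.6) = 81 / 5.5 = 14.727 d.
Sum = 82.643 ≈ 82.6 days.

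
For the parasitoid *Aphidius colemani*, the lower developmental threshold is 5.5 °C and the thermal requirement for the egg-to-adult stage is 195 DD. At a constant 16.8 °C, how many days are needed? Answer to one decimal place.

17.3 days

Daily accumulation = 16.8 − 5.5 = 11.3 DD/day.
Duration = 195 / 11.3 = 17.257 ≈ 17.3 days.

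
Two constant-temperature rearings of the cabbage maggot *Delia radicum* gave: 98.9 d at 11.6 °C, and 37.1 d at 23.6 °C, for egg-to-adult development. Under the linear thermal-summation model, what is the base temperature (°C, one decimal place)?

Under the model K = D·(T − T_b), so D₁·(T₁ − T_b) = D₂·(T₂ − T_b).
98.9·(11.6 − T_b) = 37.1·(23.6 − T_b)
T_b = (98.9·11.6 − 37.1·23.6) / (98.9 − 37.1) = 271.68 / 61.8 = 4.396 °C ≈ 4.4 °C.

4.4 °C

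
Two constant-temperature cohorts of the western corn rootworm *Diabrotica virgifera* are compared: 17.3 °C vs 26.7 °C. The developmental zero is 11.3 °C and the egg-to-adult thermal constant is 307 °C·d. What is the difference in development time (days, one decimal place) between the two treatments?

At 17.3 °C: 307 / (17.3 − 11.3) = 307 / 6.0 = 51.167 d.
At 26.7 °C: 307 / (26.7 − 11.3) = 307 / 15.4 = 19.935 d.
Difference = |51.167 − 19.935| = 31.232 ≈ 31.2 days.

31.2 days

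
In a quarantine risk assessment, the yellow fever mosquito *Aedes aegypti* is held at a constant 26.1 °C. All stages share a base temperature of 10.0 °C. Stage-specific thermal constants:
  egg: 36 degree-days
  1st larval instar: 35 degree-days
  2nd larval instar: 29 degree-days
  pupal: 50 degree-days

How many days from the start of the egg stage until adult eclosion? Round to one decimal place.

9.3 days

Daily accumulation at 26.1 °C = 26.1 − 10.0 = 16.1 DD/day.
Total K = 36 + 35 + 29 + 50 = 150 DD.
Total duration = 150 / 16.1 = 9.317 ≈ 9.3 days.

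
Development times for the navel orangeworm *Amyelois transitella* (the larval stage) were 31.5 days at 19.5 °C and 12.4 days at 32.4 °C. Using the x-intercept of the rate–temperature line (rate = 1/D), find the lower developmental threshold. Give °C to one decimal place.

Equal thermal constants: D₁(T₁ − T_b) = D₂(T₂ − T_b).
31.5·(19.5 − T_b) = 12.4·(32.4 − T_b)
T_b = (31.5·19.5 − 12.4·32.4) / (31.5 − 12.4) = 212.49 / 19.1 = 11.125 °C ≈ 11.1 °C.

11.1 °C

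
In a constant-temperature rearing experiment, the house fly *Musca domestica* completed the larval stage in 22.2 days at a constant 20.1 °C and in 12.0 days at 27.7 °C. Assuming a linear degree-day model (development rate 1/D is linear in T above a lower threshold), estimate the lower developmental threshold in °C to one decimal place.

Linear rate model ⇒ the product D·(T − T_b) is constant across temperatures.
22.2·(20.1 − T_b) = 12.0·(27.7 − T_b)
T_b = (22.2·20.1 − 12.0·27.7) / (22.2 − 12.0) = 113.82 / 10.2 = 11.159 °C ≈ 11.2 °C.

11.2 °C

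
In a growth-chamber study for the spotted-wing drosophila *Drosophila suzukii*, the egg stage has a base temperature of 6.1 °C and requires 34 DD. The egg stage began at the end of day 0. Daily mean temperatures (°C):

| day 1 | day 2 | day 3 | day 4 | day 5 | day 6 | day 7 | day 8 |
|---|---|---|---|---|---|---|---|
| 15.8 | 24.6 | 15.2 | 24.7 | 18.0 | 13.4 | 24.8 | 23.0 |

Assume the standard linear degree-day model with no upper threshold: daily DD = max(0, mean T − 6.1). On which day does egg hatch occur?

day 3

Daily DD above 6.1 °C: 9.7, 18.5, 9.1, 18.6, 11.9, 7.3, 18.7, 16.9.
Cumulative: 9.7, 28.2, 37.3, 55.9, 67.8, 75.1, 93.8, 110.7.
The total first reaches 34 DD on day 3.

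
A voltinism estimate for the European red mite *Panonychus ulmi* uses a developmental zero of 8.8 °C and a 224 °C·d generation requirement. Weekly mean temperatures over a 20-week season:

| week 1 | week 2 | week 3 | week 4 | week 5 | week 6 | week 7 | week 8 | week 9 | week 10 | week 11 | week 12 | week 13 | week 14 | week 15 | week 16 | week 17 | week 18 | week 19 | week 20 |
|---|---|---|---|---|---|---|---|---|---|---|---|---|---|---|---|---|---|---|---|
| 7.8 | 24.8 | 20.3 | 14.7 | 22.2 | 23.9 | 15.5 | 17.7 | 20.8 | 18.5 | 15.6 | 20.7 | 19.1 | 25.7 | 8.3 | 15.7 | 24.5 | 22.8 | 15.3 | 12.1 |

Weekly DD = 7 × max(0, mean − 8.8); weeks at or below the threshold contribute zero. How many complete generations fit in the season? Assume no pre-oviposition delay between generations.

Weekly DD (7 × max(0, T̄ − 8.8)): 0.0, 112.0, 80.5, 41.3, 93.8, 105.7, 46.9, 62.3, 84.0, 67.9, 47.6, 83.3, 72.1, 118.3, 0.0, 48.3, 109.9, 98.0, 45.5, 23.1.
Season total = 1340.5 DD.
Complete generations = ⌊1340.5 / 224⌋ = 5.

5 generations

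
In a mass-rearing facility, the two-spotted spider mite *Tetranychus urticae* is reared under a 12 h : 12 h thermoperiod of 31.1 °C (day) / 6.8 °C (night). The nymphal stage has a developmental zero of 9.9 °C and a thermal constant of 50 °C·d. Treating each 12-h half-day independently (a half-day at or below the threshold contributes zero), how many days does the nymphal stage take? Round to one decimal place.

Day half: max(0, 31.1 − 9.9) × 0.5 = 21.2 × 0.5 = 10.60 DD.
Night half: max(0, 6.8 − 9.9) × 0.5 = 0.0 × 0.5 = 0.00 DD.
Per 24 h: 10.60 DD/day.
Duration = 50 / 10.60 = 4.717 ≈ 4.7 days.

4.7 days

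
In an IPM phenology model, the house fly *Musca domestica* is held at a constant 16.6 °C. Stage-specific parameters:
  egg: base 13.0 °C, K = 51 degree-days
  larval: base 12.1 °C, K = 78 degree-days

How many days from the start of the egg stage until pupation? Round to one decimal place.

31.5 days

egg: 51 / (16.6 − 13.0) = 51 / 3.6 = 14.167 d.
larval: 78 / (16.6 − 12.1) = 78 / 4.5 = 17.333 d.
Sum = 31.500 ≈ 31.5 days.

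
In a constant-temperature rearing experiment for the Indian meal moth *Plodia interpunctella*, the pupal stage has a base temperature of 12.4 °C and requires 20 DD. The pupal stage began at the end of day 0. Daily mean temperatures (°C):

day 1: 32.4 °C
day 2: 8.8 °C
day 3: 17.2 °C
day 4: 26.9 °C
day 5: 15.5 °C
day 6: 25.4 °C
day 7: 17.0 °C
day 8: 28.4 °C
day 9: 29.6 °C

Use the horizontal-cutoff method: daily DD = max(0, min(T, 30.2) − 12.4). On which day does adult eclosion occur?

Daily DD above 12.4 °C (capped at 17.8): 17.8, 0.0, 4.8, 14.5, 3.1, 13.0, 4.6, 16.0, 17.2.
Cumulative: 17.8, 17.8, 22.6, 37.1, 40.2, 53.2, 57.8, 73.8, 91.0.
The total first reaches 20 DD on day 3.

day 3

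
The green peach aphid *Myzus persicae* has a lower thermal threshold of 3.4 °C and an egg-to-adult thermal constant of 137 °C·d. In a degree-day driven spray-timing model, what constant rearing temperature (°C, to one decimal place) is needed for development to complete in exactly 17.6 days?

11.2 °C

Required daily accumulation = 137 / 17.6 = 7.784 DD/day.
T = T_base + 7.784 = 3.4 + 7.784 = 11.184 ≈ 11.2 °C.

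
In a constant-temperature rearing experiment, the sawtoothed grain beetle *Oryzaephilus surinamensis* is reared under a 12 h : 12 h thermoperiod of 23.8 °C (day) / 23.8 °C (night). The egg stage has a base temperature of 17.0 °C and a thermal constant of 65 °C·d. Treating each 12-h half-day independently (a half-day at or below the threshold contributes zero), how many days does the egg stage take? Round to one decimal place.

Day half: max(0, 23.8 − 17.0) × 0.5 = 6.8 × 0.5 = 3.40 DD.
Night half: max(0, 23.8 − 17.0) × 0.5 = 6.8 × 0.5 = 3.40 DD.
Per 24 h: 6.80 DD/day.
Duration = 65 / 6.80 = 9.559 ≈ 9.6 days.

9.6 days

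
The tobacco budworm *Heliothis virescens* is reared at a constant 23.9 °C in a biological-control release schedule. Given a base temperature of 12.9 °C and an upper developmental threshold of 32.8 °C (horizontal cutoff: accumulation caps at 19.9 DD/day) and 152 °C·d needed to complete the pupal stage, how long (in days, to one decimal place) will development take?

Daily accumulation = 23.9 − 12.9 = 11.0 DD/day.
Duration = 152 / 11.0 = 13.818 ≈ 13.8 days.

13.8 days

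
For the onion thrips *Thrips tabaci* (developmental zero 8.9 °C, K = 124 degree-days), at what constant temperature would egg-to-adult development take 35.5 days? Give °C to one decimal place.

Required daily accumulation = 124 / 35.5 = 3.493 DD/day.
T = T_base + 3.493 = 8.9 + 3.493 = 12.393 ≈ 12.4 °C.

12.4 °C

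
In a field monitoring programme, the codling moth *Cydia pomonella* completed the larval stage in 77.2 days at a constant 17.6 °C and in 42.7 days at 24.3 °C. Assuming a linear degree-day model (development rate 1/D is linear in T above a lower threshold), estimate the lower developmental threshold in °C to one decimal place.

Equal thermal constants: D₁(T₁ − T_b) = D₂(T₂ − T_b).
77.2·(17.6 − T_b) = 42.7·(24.3 − T_b)
T_b = (77.2·17.6 − 42.7·24.3) / (77.2 − 42.7) = 321.11 / 34.5 = 9.308 °C ≈ 9.3 °C.

9.3 °C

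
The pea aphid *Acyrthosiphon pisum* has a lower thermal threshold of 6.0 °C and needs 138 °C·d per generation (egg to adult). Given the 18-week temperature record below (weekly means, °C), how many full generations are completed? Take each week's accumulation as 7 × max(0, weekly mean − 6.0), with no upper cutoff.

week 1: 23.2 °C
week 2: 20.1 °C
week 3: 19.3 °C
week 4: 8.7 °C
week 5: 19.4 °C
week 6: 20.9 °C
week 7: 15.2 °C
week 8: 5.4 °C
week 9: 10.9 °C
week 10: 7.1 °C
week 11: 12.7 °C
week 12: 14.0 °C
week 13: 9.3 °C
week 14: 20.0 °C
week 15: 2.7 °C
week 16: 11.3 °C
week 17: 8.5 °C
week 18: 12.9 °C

6 generations

Weekly DD (7 × max(0, T̄ − 6.0)): 120.4, 98.7, 93.1, 18.9, 93.8, 104.3, 64.4, 0.0, 34.3, 7.7, 46.9, 56.0, 23.1, 98.0, 0.0, 37.1, 17.5, 48.3.
Season total = 962.5 DD.
Complete generations = ⌊962.5 / 138⌋ = 6.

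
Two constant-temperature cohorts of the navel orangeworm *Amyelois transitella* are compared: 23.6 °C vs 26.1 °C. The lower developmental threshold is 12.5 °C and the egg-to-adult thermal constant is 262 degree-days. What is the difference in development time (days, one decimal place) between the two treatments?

4.3 days

At 23.6 °C: 262 / (23.6 − 12.5) = 262 / 11.1 = 23.604 d.
At 26.1 °C: 262 / (26.1 − 12.5) = 262 / 13.6 = 19.265 d.
Difference = |23.604 − 19.265| = 4.339 ≈ 4.3 days.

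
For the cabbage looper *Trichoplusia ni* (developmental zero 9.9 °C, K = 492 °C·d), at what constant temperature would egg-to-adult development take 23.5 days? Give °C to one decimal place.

Required daily accumulation = 492 / 23.5 = 20.936 DD/day.
T = T_base + 20.936 = 9.9 + 20.936 = 30.836 ≈ 30.8 °C.

30.8 °C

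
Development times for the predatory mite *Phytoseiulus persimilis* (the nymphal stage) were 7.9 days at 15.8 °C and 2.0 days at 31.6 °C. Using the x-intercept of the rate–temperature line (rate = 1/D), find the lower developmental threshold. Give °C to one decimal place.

Equal thermal constants: D₁(T₁ − T_b) = D₂(T₂ − T_b).
7.9·(15.8 − T_b) = 2.0·(31.6 − T_b)
T_b = (7.9·15.8 − 2.0·31.6) / (7.9 − 2.0) = 61.62 / 5.9 = 10.444 °C ≈ 10.4 °C.

10.4 °C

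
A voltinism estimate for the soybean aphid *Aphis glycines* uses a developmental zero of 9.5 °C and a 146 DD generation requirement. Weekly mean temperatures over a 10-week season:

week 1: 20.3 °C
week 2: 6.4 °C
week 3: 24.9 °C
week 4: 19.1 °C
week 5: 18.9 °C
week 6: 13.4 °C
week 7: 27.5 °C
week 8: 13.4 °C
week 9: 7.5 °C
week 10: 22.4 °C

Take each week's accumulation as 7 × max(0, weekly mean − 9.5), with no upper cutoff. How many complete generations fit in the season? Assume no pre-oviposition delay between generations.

Weekly DD (7 × max(0, T̄ − 9.5)): 75.6, 0.0, 107.8, 67.2, 65.8, 27.3, 126.0, 27.3, 0.0, 90.3.
Season total = 587.3 DD.
Complete generations = ⌊587.3 / 146⌋ = 4.

4 generations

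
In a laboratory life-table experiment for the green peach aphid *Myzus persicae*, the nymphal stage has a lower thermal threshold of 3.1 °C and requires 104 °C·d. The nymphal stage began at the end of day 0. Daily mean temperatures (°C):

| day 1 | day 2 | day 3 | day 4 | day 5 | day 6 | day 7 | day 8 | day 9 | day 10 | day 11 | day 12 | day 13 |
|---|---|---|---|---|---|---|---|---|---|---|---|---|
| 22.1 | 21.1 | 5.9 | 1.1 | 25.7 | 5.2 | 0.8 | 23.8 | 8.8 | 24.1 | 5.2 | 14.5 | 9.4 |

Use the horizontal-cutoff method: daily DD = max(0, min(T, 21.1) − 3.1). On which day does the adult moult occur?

Daily DD above 3.1 °C (capped at 18.0): 18.0, 18.0, 2.8, 0.0, 18.0, 2.1, 0.0, 18.0, 5.7, 18.0, 2.1, 11.4, 6.3.
Cumulative: 18.0, 36.0, 38.8, 38.8, 56.8, 58.9, 58.9, 76.9, 82.6, 100.6, 102.7, 114.1, 120.4.
The total first reaches 104 DD on day 12.

day 12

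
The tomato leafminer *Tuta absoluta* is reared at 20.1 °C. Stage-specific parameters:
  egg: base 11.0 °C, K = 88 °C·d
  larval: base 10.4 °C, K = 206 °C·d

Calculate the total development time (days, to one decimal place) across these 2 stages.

egg: 88 / (20.1 − 11.0) = 88 / 9.1 = 9.670 d.
larval: 206 / (20.1 − 10.4) = 206 / 9.7 = 21.237 d.
Sum = 30.907 ≈ 30.9 days.

30.9 days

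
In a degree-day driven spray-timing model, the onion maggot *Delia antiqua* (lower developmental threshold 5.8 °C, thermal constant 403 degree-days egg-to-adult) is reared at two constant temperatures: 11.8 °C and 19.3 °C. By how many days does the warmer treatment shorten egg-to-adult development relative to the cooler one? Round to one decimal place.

At 11.8 °C: 403 / (11.8 − 5.8) = 403 / 6.0 = 67.167 d.
At 19.3 °C: 403 / (19.3 − 5.8) = 403 / 13.5 = 29.852 d.
Difference = |67.167 − 29.852| = 37.315 ≈ 37.3 days.

37.3 days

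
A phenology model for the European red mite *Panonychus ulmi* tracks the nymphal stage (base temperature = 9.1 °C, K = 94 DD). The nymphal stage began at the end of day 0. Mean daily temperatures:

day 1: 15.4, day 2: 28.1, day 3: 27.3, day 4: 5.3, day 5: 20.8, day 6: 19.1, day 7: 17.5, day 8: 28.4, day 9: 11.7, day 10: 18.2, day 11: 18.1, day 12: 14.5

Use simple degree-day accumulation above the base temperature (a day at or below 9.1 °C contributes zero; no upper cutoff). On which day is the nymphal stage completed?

Daily DD above 9.1 °C: 6.3, 19.0, 18.2, 0.0, 11.7, 10.0, 8.4, 19.3, 2.6, 9.1, 9.0, 5.4.
Cumulative: 6.3, 25.3, 43.5, 43.5, 55.2, 65.2, 73.6, 92.9, 95.5, 104.6, 113.6, 119.0.
The total first reaches 94 DD on day 9.

day 9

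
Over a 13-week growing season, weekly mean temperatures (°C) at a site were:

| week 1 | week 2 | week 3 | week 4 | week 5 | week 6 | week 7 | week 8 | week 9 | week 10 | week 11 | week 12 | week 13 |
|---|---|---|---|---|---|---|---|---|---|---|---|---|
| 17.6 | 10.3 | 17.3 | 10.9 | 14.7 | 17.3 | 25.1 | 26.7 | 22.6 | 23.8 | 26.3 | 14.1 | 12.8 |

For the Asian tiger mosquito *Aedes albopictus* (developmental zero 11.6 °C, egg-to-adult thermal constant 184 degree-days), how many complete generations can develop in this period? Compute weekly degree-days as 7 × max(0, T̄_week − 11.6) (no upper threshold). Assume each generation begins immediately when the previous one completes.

3 generations

Weekly DD (7 × max(0, T̄ − 11.6)): 42.0, 0.0, 39.9, 0.0, 21.7, 39.9, 94.5, 105.7, 77.0, 85.4, 102.9, 17.5, 8.4.
Season total = 634.9 DD.
Complete generations = ⌊634.9 / 184⌋ = 3.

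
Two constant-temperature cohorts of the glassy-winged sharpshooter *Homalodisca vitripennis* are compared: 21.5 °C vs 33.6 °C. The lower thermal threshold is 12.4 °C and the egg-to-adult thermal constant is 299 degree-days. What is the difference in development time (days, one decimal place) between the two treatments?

18.8 days

At 21.5 °C: 299 / (21.5 − 12.4) = 299 / 9.1 = 32.857 d.
At 33.6 °C: 299 / (33.6 − 12.4) = 299 / 21.2 = 14.104 d.
Difference = |32.857 − 14.104| = 18.753 ≈ 18.8 days.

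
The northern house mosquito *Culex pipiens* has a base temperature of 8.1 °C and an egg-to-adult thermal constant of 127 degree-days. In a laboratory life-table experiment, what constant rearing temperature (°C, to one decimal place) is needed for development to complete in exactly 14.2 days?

Required daily accumulation = 127 / 14.2 = 8.944 DD/day.
T = T_base + 8.944 = 8.1 + 8.944 = 17.044 ≈ 17.0 °C.

17.0 °C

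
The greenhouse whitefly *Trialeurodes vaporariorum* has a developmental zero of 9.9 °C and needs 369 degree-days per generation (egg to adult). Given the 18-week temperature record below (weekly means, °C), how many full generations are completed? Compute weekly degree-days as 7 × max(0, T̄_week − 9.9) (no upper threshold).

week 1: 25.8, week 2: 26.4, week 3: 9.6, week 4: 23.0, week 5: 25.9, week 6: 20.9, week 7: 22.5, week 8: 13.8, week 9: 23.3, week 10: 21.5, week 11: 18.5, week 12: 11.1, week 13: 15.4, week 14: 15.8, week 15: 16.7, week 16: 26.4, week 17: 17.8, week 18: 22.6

Weekly DD (7 × max(0, T̄ − 9.9)): 111.3, 115.5, 0.0, 91.7, 112.0, 77.0, 88.2, 27.3, 93.8, 81.2, 60.2, 8.4, 38.5, 41.3, 47.6, 115.5, 55.3, 88.9.
Season total = 1253.7 DD.
Complete generations = ⌊1253.7 / 369⌋ = 3.

3 generations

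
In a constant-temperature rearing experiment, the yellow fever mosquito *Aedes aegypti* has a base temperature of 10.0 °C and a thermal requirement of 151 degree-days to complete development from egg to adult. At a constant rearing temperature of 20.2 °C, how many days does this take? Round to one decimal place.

Daily accumulation = 20.2 − 10.0 = 10.2 DD/day.
Duration = 151 / 10.2 = 14.804 ≈ 14.8 days.

14.8 days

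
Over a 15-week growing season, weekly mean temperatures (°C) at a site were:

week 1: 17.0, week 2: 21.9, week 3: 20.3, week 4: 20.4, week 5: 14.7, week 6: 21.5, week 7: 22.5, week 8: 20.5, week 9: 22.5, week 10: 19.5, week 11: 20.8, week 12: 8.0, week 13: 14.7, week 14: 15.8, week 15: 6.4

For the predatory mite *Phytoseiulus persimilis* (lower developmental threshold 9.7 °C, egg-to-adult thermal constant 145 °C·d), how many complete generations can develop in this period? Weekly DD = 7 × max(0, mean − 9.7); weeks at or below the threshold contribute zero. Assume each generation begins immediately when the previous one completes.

Weekly DD (7 × max(0, T̄ − 9.7)): 51.1, 85.4, 74.2, 74.9, 35.0, 82.6, 89.6, 75.6, 89.6, 68.6, 77.7, 0.0, 35.0, 42.7, 0.0.
Season total = 882.0 DD.
Complete generations = ⌊882.0 / 145⌋ = 6.

6 generations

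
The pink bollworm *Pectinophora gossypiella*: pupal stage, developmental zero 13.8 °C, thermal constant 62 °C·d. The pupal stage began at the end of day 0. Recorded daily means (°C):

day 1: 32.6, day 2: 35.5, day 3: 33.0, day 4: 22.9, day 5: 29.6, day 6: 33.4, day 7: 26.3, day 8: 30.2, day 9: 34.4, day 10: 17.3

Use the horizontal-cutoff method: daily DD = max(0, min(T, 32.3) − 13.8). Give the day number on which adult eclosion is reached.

Daily DD above 13.8 °C (capped at 18.5): 18.5, 18.5, 18.5, 9.1, 15.8, 18.5, 12.5, 16.4, 18.5, 3.5.
Cumulative: 18.5, 37.0, 55.5, 64.6, 80.4, 98.9, 111.4, 127.8, 146.3, 149.8.
The total first reaches 62 DD on day 4.

day 4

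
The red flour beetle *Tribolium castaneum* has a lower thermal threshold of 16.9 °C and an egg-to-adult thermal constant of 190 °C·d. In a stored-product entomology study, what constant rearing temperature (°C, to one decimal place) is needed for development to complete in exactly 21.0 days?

25.9 °C

Required daily accumulation = 190 / 21.0 = 9.048 DD/day.
T = T_base + 9.048 = 16.9 + 9.048 = 25.948 ≈ 25.9 °C.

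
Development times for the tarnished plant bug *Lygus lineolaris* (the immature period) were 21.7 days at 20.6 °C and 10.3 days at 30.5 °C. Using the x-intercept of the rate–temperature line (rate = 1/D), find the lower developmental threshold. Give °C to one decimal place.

Equal thermal constants: D₁(T₁ − T_b) = D₂(T₂ − T_b).
21.7·(20.6 − T_b) = 10.3·(30.5 − T_b)
T_b = (21.7·20.6 − 10.3·30.5) / (21.7 − 10.3) = 132.87 / 11.4 = 11.655 °C ≈ 11.7 °C.

11.7 °C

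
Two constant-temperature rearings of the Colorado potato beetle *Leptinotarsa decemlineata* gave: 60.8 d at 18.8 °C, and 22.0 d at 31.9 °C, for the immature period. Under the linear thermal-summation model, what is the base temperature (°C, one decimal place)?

11.4 °C

Under the model K = D·(T − T_b), so D₁·(T₁ − T_b) = D₂·(T₂ − T_b).
60.8·(18.8 − T_b) = 22.0·(31.9 − T_b)
T_b = (60.8·18.8 − 22.0·31.9) / (60.8 − 22.0) = 441.24 / 38.8 = 11.372 °C ≈ 11.4 °C.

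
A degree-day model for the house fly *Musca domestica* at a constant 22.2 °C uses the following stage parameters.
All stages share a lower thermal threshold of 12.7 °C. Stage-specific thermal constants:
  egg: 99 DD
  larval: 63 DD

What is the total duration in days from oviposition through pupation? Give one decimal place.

Daily accumulation at 22.2 °C = 22.2 − 12.7 = 9.5 DD/day.
Total K = 99 + 63 = 162 DD.
Total duration = 162 / 9.5 = 17.053 ≈ 17.1 days.

17.1 days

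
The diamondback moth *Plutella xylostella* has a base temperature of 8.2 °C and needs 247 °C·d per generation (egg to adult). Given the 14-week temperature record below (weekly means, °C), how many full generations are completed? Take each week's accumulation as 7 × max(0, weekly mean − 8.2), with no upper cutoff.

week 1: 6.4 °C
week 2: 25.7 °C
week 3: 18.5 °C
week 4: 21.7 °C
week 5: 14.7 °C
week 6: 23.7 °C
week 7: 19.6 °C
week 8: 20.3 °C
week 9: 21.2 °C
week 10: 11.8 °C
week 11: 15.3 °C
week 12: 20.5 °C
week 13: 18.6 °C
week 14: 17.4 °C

4 generations

Weekly DD (7 × max(0, T̄ − 8.2)): 0.0, 122.5, 72.1, 94.5, 45.5, 108.5, 79.8, 84.7, 91.0, 25.2, 49.7, 86.1, 72.8, 64.4.
Season total = 996.8 DD.
Complete generations = ⌊996.8 / 247⌋ = 4.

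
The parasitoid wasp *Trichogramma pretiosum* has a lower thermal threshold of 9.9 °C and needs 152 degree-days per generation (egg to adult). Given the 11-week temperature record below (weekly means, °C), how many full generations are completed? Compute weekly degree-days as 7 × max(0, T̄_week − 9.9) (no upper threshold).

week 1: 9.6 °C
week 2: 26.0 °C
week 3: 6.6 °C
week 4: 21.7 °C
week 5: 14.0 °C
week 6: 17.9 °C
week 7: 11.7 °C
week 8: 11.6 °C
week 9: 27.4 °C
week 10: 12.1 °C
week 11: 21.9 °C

Weekly DD (7 × max(0, T̄ − 9.9)): 0.0, 112.7, 0.0, 82.6, 28.7, 56.0, 12.6, 11.9, 122.5, 15.4, 84.0.
Season total = 526.4 DD.
Complete generations = ⌊526.4 / 152⌋ = 3.

3 generations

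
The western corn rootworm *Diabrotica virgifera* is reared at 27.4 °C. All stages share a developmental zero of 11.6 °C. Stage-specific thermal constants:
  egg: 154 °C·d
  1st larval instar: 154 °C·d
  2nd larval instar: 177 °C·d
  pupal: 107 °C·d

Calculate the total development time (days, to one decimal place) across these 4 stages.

37.5 days

Daily accumulation at 27.4 °C = 27.4 − 11.6 = 15.8 DD/day.
Total K = 154 + 154 + 177 + 107 = 592 DD.
Total duration = 592 / 15.8 = 37.468 ≈ 37.5 days.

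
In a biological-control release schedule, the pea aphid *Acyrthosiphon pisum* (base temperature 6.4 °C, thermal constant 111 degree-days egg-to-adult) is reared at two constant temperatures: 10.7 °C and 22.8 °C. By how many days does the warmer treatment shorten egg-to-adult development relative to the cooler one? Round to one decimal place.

At 10.7 °C: 111 / (10.7 − 6.4) = 111 / 4.3 = 25.814 d.
At 22.8 °C: 111 / (22.8 − 6.4) = 111 / 16.4 = 6.768 d.
Difference = |25.814 − 6.768| = 19.046 ≈ 19.0 days.

19.0 days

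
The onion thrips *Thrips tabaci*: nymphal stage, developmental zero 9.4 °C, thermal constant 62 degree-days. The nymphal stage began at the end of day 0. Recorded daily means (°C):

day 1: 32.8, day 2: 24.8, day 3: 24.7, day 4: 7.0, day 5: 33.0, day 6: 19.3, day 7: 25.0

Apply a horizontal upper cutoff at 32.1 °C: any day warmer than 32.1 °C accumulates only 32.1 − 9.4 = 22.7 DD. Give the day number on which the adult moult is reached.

day 5

Daily DD above 9.4 °C (capped at 22.7): 22.7, 15.4, 15.3, 0.0, 22.7, 9.9, 15.6.
Cumulative: 22.7, 38.1, 53.4, 53.4, 76.1, 86.0, 101.6.
The total first reaches 62 DD on day 5.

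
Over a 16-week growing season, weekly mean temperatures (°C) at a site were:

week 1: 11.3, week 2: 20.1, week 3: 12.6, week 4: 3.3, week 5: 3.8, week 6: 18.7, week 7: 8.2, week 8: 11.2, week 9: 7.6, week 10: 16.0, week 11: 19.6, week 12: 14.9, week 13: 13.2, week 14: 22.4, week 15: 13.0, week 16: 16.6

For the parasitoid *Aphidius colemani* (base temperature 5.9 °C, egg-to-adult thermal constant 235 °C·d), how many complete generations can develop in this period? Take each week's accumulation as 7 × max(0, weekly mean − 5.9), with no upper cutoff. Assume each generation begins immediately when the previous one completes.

3 generations

Weekly DD (7 × max(0, T̄ − 5.9)): 37.8, 99.4, 46.9, 0.0, 0.0, 89.6, 16.1, 37.1, 11.9, 70.7, 95.9, 63.0, 51.1, 115.5, 49.7, 74.9.
Season total = 859.6 DD.
Complete generations = ⌊859.6 / 235⌋ = 3.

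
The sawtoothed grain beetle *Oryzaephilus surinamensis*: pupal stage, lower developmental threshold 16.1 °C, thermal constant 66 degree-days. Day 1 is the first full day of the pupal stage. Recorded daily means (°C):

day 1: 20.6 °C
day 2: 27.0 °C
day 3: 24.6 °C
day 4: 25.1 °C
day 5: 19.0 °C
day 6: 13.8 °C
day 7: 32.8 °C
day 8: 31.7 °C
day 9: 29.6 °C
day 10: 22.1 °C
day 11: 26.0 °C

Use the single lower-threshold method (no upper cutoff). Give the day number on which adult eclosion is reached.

Daily DD above 16.1 °C: 4.5, 10.9, 8.5, 9.0, 2.9, 0.0, 16.7, 15.6, 13.5, 6.0, 9.9.
Cumulative: 4.5, 15.4, 23.9, 32.9, 35.8, 35.8, 52.5, 68.1, 81.6, 87.6, 97.5.
The total first reaches 66 DD on day 8.

day 8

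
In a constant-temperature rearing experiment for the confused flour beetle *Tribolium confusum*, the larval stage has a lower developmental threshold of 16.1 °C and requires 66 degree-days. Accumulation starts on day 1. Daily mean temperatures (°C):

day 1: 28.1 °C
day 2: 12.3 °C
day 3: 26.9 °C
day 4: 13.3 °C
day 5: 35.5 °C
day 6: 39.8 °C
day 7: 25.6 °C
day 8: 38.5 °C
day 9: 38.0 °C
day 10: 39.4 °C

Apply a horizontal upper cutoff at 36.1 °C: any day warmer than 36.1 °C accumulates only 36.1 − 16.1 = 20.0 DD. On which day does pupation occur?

Daily DD above 16.1 °C (capped at 20.0): 12.0, 0.0, 10.8, 0.0, 19.4, 20.0, 9.5, 20.0, 20.0, 20.0.
Cumulative: 12.0, 12.0, 22.8, 22.8, 42.2, 62.2, 71.7, 91.7, 111.7, 131.7.
The total first reaches 66 DD on day 7.

day 7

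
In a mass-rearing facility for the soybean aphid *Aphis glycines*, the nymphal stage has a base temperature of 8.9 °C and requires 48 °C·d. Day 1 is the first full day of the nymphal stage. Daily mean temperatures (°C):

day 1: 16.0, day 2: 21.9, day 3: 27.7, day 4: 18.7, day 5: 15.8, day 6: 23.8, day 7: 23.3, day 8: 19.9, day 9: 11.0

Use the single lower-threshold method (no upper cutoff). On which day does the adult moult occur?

day 4

Daily DD above 8.9 °C: 7.1, 13.0, 18.8, 9.8, 6.9, 14.9, 14.4, 11.0, 2.1.
Cumulative: 7.1, 20.1, 38.9, 48.7, 55.6, 70.5, 84.9, 95.9, 98.0.
The total first reaches 48 DD on day 4.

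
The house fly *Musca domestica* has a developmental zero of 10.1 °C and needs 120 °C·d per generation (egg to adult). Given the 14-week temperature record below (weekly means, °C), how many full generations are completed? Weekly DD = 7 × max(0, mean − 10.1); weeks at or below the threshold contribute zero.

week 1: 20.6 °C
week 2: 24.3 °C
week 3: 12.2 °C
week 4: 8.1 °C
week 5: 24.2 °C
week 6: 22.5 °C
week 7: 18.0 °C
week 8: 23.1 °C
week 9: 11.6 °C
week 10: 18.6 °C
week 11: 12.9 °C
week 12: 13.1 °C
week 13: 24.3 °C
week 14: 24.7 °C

Weekly DD (7 × max(0, T̄ − 10.1)): 73.5, 99.4, 14.7, 0.0, 98.7, 86.8, 55.3, 91.0, 10.5, 59.5, 19.6, 21.0, 99.4, 102.2.
Season total = 831.6 DD.
Complete generations = ⌊831.6 / 120⌋ = 6.

6 generations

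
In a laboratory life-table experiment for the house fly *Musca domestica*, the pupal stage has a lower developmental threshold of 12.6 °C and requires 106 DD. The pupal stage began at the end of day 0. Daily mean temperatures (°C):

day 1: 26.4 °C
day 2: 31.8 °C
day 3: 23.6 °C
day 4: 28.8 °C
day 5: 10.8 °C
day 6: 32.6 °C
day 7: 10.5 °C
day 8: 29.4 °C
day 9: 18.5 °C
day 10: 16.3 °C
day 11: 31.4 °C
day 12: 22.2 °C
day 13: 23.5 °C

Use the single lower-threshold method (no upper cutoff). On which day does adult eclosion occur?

day 10

Daily DD above 12.6 °C: 13.8, 19.2, 11.0, 16.2, 0.0, 20.0, 0.0, 16.8, 5.9, 3.7, 18.8, 9.6, 10.9.
Cumulative: 13.8, 33.0, 44.0, 60.2, 60.2, 80.2, 80.2, 97.0, 102.9, 106.6, 125.4, 135.0, 145.9.
The total first reaches 106 DD on day 10.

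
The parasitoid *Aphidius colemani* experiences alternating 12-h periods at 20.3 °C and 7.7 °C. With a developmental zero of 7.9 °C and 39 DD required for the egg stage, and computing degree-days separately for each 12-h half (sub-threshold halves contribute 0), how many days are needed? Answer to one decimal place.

Day half: max(0, 20.3 − 7.9) × 0.5 = 12.4 × 0.5 = 6.20 DD.
Night half: max(0, 7.7 − 7.9) × 0.5 = 0.0 × 0.5 = 0.00 DD.
Per 24 h: 6.20 DD/day.
Duration = 39 / 6.20 = 6.290 ≈ 6.3 days.

6.3 days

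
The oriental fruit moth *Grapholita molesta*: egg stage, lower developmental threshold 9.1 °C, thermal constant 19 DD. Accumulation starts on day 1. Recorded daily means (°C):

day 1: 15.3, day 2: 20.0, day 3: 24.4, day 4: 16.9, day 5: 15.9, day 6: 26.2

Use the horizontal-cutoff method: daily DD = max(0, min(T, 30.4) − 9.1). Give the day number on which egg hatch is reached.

day 3

Daily DD above 9.1 °C (capped at 21.3): 6.2, 10.9, 15.3, 7.8, 6.8, 17.1.
Cumulative: 6.2, 17.1, 32.4, 40.2, 47.0, 64.1.
The total first reaches 19 DD on day 3.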